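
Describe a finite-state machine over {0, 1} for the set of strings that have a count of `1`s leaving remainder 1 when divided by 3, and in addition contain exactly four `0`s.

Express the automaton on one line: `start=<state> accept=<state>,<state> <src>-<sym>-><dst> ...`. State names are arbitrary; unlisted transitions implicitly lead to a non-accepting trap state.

Build one automaton per condition and run them in lockstep. The first has 3 states tracking the count of `1`s modulo 3; the second has 6 states tracking the count of `0`s, saturating at 5. A product state is a pair (one from each), accepting exactly when both do.
          0    1  
>  q0     q1   q2 
   q1     q3   q4 
   q2     q4   q5 
   q3     q6   q7 
   q4     q7   q8 
   q5     q8   q0 
   q6     q9  q10 
   q7    q10  q11 
   q8    q11   q1 
   q9    q12  q13 
   q10   q13  q14 
   q11   q14   q3 
   q12   q12  q15 
 * q13   q15  q16 
   q14   q16   q6 
   q15   q15  q17 
   q16   q17   q9 
   q17   q17  q12 
(> = start, * = accepting)

start=q0 accept=q13 q0-0->q1 q0-1->q2 q1-0->q3 q1-1->q4 q2-0->q4 q2-1->q5 q3-0->q6 q3-1->q7 q4-0->q7 q4-1->q8 q5-0->q8 q5-1->q0 q6-0->q9 q6-1->q10 q7-0->q10 q7-1->q11 q8-0->q11 q8-1->q1 q9-0->q12 q9-1->q13 q10-0->q13 q10-1->q14 q11-0->q14 q11-1->q3 q12-0->q12 q12-1->q15 q13-0->q15 q13-1->q16 q14-0->q16 q14-1->q6 q15-0->q15 q15-1->q17 q16-0->q17 q16-1->q9 q17-0->q17 q17-1->q12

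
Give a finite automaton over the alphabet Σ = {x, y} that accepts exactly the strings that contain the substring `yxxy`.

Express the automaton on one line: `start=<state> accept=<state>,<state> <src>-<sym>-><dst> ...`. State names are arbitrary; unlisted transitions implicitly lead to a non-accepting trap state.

States q0..q3 record the length of the longest prefix of `yxxy` that matches the current input suffix. Reaching q4 means `yxxy` has been seen, and we stay there forever. Accept from q4.
A 5-state machine:
        x   y  
>  q0   q0  q1 
   q1   q2  q1 
   q2   q3  q1 
   q3   q0  q4 
 * q4   q4  q4 
(> = start, * = accepting)

start=q0 accept=q4 q0-x->q0 q0-y->q1 q1-x->q2 q1-y->q1 q2-x->q3 q2-y->q1 q3-x->q0 q3-y->q4 q4-x->q4 q4-y->q4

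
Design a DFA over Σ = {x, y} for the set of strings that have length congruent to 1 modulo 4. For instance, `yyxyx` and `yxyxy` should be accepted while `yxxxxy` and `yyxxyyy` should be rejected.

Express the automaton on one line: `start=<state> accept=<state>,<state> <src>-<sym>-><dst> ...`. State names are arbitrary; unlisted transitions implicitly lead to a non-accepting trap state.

start=A accept=B A-x->B A-y->B B-x->C B-y->C C-x->D C-y->D D-x->A D-y->A

Count input length modulo 4: every symbol advances one step around the cycle A → B → C → D → A. Accept at B.
4 states suffice.
       x  y 
>  A   B  B 
 * B   C  C 
   C   D  D 
   D   A  A 
(> = start, * = accepting)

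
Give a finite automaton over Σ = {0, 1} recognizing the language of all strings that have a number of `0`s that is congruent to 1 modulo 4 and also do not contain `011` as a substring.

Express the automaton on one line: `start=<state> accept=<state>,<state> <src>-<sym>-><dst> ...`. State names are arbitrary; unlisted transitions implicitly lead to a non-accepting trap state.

Handle the two conditions separately and then intersect. The first has 4 states tracking the count of `0`s modulo 4; the second has 4 states tracking partial matches of the forbidden pattern `011`. A product state is a pair (one from each), accepting exactly when both do. After merging equivalent states the machine shrinks.
        0   1  
>  q0   q1  q0 
 * q1   q2  q3 
   q2   q4  q5 
 * q3   q2  q6 
   q4   q7  q8 
   q5   q4  q6 
   q6   q6  q6 
   q7   q1  q9 
   q8   q7  q6 
   q9   q1  q6 
(> = start, * = accepting)

start=q0 accept=q1,q3 q0-0->q1 q0-1->q0 q1-0->q2 q1-1->q3 q2-0->q4 q2-1->q5 q3-0->q2 q3-1->q6 q4-0->q7 q4-1->q8 q5-0->q4 q5-1->q6 q6-0->q6 q6-1->q6 q7-0->q1 q7-1->q9 q8-0->q7 q8-1->q6 q9-0->q1 q9-1->q6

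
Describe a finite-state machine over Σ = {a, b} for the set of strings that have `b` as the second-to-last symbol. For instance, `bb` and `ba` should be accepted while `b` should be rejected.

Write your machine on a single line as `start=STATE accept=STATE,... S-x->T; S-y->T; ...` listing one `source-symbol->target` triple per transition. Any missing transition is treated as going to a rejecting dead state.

start=S0; accept=S5,S6; S0-a->S1; S0-b->S2; S1-a->S3; S1-b->S4; S2-a->S5; S2-b->S6; S3-a->S3; S3-b->S4; S4-a->S5; S4-b->S6; S5-a->S3; S5-b->S4; S6-a->S5; S6-b->S6

A DFA must remember the last 2 symbols (since which symbol is second-to-last isn't known until the input ends). Use one state per possible window of the last ≤2 symbols; accept from those whose window starts with `b`.
A 7-state machine:
        a   b  
>  S0   S1  S2 
   S1   S3  S4 
   S2   S5  S6 
   S3   S3  S4 
   S4   S5  S6 
 * S5   S3  S4 
 * S6   S5  S6 
(> = start, * = accepting)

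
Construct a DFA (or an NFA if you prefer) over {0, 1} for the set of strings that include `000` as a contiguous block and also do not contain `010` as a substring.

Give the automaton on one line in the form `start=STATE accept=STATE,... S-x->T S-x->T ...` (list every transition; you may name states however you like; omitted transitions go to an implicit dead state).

Handle the two conditions separately and then intersect. One (4 states) tracks whether and how much of `000` has been seen; the other (4 states) tracks partial matches of the forbidden pattern `010`. Each combined state is a pair, one component from each; accept when both components accept. Equivalent product states are then merged.
An 8-state machine:
        0   1  
>  S0   S1  S0 
   S1   S2  S3 
   S2   S4  S3 
   S3   S5  S0 
 * S4   S4  S6 
   S5   S5  S5 
 * S6   S5  S7 
 * S7   S4  S7 
(> = start, * = accepting)

start=S0 accept=S4,S6,S7 S0-0->S1 S0-1->S0 S1-0->S2 S1-1->S3 S2-0->S4 S2-1->S3 S3-0->S5 S3-1->S0 S4-0->S4 S4-1->S6 S5-0->S5 S5-1->S5 S6-0->S5 S6-1->S7 S7-0->S4 S7-1->S7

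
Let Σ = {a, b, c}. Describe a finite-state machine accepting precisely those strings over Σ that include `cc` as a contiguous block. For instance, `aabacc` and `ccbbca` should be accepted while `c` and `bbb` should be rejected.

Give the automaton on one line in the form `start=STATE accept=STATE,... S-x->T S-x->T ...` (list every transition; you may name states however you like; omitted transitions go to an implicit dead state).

States S0..S1 record the length of the longest prefix of `cc` that matches the current input suffix. Reaching S2 means `cc` has been seen, and we stay there forever. Accept from S2.
With 3 states:
        a   b   c  
>  S0   S0  S0  S1 
   S1   S0  S0  S2 
 * S2   S2  S2  S2 
(> = start, * = accepting)

start=S0 accept=S2 S0-a->S0 S0-b->S0 S0-c->S1 S1-a->S0 S1-b->S0 S1-c->S2 S2-a->S2 S2-b->S2 S2-c->S2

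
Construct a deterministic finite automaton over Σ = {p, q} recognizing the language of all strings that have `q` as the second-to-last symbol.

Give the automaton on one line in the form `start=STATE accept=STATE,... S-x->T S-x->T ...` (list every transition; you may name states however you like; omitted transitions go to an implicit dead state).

start=A accept=F,G A-p->B A-q->C B-p->D B-q->E C-p->F C-q->G D-p->D D-q->E E-p->F E-q->G F-p->D F-q->E G-p->F G-q->G

A DFA must remember the last 2 symbols (since which symbol is second-to-last isn't known until the input ends). Use one state per possible window of the last ≤2 symbols; accept from those whose window starts with `q`.
A 7-state machine:
       p  q 
>  A   B  C 
   B   D  E 
   C   F  G 
   D   D  E 
   E   F  G 
 * F   D  E 
 * G   F  G 
(> = start, * = accepting)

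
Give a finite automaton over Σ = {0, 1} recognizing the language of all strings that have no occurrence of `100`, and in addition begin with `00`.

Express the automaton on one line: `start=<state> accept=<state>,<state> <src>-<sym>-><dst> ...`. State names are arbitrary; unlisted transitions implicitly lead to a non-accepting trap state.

Handle the two conditions separately and then intersect. One (4 states) tracks partial matches of the forbidden pattern `100`; the other (4 states) tracks whether the input so far still matches the prefix `00`. Each combined state is a pair, one component from each; accept when both components accept.
With 9 states:
        0   1  
>  q0   q1  q2 
   q1   q3  q2 
   q2   q4  q2 
 * q3   q3  q5 
   q4   q6  q2 
 * q5   q7  q5 
   q6   q6  q6 
 * q7   q8  q5 
   q8   q8  q8 
(> = start, * = accepting)

start=q0 accept=q3,q5,q7 q0-0->q1 q0-1->q2 q1-0->q3 q1-1->q2 q2-0->q4 q2-1->q2 q3-0->q3 q3-1->q5 q4-0->q6 q4-1->q2 q5-0->q7 q5-1->q5 q6-0->q6 q6-1->q6 q7-0->q8 q7-1->q5 q8-0->q8 q8-1->q8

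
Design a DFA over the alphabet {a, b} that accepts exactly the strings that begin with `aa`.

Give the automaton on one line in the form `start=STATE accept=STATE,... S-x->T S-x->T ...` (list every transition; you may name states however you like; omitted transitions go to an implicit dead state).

Check the first 2 symbols one by one: q0 through q1 record how many have matched `aa` so far; any wrong symbol goes to the dead state q3. After all 2 match we enter the accepting sink q2.
A 4-state machine:
        a   b  
>  q0   q1  q3 
   q1   q2  q3 
 * q2   q2  q2 
   q3   q3  q3 
(> = start, * = accepting)

start=q0 accept=q2 q0-a->q1 q0-b->q3 q1-a->q2 q1-b->q3 q2-a->q2 q2-b->q2 q3-a->q3 q3-b->q3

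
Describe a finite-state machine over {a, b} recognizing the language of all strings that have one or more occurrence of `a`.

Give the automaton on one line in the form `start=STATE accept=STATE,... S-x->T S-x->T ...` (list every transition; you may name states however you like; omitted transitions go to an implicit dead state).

Only the number of `a`s matters, and only up to 2. Make a chain q0 → q1 → q2 advanced by each `a` (with q2 absorbing); every other symbol self-loops. The accepting set is {q1, q2}.
3 states suffice.
        a   b  
>  q0   q1  q0 
 * q1   q2  q1 
 * q2   q2  q2 
(> = start, * = accepting)

start=q0 accept=q1,q2 q0-a->q1 q0-b->q0 q1-a->q2 q1-b->q1 q2-a->q2 q2-b->q2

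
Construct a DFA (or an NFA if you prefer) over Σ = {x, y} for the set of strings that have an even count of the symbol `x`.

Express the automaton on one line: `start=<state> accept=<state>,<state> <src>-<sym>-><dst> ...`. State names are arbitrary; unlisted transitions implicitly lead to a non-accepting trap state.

start=q0 accept=q0 q0-x->q1 q0-y->q0 q1-x->q0 q1-y->q1

The only thing that matters is how many `x`s have appeared, reduced mod 2. Use one state per residue: q0 for 0, …, q1 for 1. Reading `x` moves to the next residue; anything else stays put. q0 is accepting.
A 2-state machine:
        x   y  
>* q0   q1  q0 
   q1   q0  q1 
(> = start, * = accepting)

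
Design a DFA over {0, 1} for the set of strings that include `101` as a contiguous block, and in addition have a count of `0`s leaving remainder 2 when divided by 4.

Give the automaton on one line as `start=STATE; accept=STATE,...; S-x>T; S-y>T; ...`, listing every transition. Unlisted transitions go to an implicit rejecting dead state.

Run two small machines in parallel and take their product. The first has 4 states tracking whether and how much of `101` has been seen; the second has 4 states tracking the count of `0`s modulo 4. A product state is a pair (one from each), accepting exactly when both do.
A 16-state machine:
          0    1  
>  S0     S1   S2 
   S1     S3   S4 
   S2     S5   S2 
   S3     S6   S7 
   S4     S8   S4 
   S5     S3   S9 
   S6     S0  S10 
   S7    S11   S7 
   S8     S6  S12 
   S9    S12   S9 
   S10   S13  S10 
   S11    S0  S14 
 * S12   S14  S12 
   S13    S1  S15 
   S14   S15  S14 
   S15    S9  S15 
(> = start, * = accepting)

start=S0; accept=S12; S0-0>S1; S0-1>S2; S1-0>S3; S1-1>S4; S2-0>S5; S2-1>S2; S3-0>S6; S3-1>S7; S4-0>S8; S4-1>S4; S5-0>S3; S5-1>S9; S6-0>S0; S6-1>S10; S7-0>S11; S7-1>S7; S8-0>S6; S8-1>S12; S9-0>S12; S9-1>S9; S10-0>S13; S10-1>S10; S11-0>S0; S11-1>S14; S12-0>S14; S12-1>S12; S13-0>S1; S13-1>S15; S14-0>S15; S14-1>S14; S15-0>S9; S15-1>S15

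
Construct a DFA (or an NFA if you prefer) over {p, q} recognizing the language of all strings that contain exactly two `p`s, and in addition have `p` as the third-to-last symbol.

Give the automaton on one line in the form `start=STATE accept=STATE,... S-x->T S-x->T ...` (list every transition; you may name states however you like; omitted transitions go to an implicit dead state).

Build one automaton per condition and run them in lockstep. One (4 states) tracks the count of `p`s, saturating at 3; the other (15 states) tracks the last 3 symbols read. Each combined state is a pair, one component from each; accept when both components accept. Equivalent product states are then merged.
With 11 states:
       p  q 
>  A   B  A 
   B   C  D 
   C   E  F 
   D   G  H 
   E   E  E 
 * F   E  I 
 * G   E  J 
   H   K  H 
 * I   E  E 
   J   E  I 
   K   E  J 
(> = start, * = accepting)

start=A accept=F,G,I A-p->B A-q->A B-p->C B-q->D C-p->E C-q->F D-p->G D-q->H E-p->E E-q->E F-p->E F-q->I G-p->E G-q->J H-p->K H-q->H I-p->E I-q->E J-p->E J-q->I K-p->E K-q->J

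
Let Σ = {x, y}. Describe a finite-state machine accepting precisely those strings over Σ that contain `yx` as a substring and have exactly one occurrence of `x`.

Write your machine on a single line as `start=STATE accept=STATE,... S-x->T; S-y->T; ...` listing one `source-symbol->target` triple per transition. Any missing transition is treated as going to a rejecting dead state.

start=q0; accept=q3; q0-x->q1; q0-y->q2; q1-x->q1; q1-y->q1; q2-x->q3; q2-y->q2; q3-x->q1; q3-y->q3

Handle the two conditions separately and then intersect. One (3 states) tracks whether and how much of `yx` has been seen; the other (3 states) tracks the count of `x`s, saturating at 2. Each combined state is a pair, one component from each; accept when both components accept. Minimizing collapses redundant product states.
4 states suffice.
        x   y  
>  q0   q1  q2 
   q1   q1  q1 
   q2   q3  q2 
 * q3   q1  q3 
(> = start, * = accepting)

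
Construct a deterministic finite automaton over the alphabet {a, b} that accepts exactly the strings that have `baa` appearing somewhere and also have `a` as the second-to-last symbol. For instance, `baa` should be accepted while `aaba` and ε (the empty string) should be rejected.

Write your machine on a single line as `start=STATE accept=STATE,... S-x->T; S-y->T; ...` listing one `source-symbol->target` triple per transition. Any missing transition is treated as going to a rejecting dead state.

Handle the two conditions separately and then intersect. The first has 4 states tracking whether and how much of `baa` has been seen; the second has 7 states tracking the last 2 symbols read. A product state is a pair (one from each), accepting exactly when both do. After merging equivalent states the machine shrinks.
        a   b  
>  S0   S0  S1 
   S1   S2  S1 
   S2   S3  S1 
 * S3   S3  S4 
 * S4   S5  S6 
   S5   S3  S4 
   S6   S5  S6 
(> = start, * = accepting)

start=S0; accept=S3,S4; S0-a->S0; S0-b->S1; S1-a->S2; S1-b->S1; S2-a->S3; S2-b->S1; S3-a->S3; S3-b->S4; S4-a->S5; S4-b->S6; S5-a->S3; S5-b->S4; S6-a->S5; S6-b->S6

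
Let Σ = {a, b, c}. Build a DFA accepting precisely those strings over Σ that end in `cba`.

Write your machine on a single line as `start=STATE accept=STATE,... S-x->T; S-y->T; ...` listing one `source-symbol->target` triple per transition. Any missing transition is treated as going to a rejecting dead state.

Let each state record the length of the longest suffix of the input read so far that is also a prefix of `cba`. q1 means the last symbol is `c`; q2 means the last 2 symbols are `cb`; q3 means the last 3 symbols are `cba`. Accept only at q3, where the string currently ends in `cba`.
With 4 states:
        a   b   c  
>  q0   q0  q0  q1 
   q1   q0  q2  q1 
   q2   q3  q0  q1 
 * q3   q0  q0  q1 
(> = start, * = accepting)

start=q0; accept=q3; q0-a->q0; q0-b->q0; q0-c->q1; q1-a->q0; q1-b->q2; q1-c->q1; q2-a->q3; q2-b->q0; q2-c->q1; q3-a->q0; q3-b->q0; q3-c->q1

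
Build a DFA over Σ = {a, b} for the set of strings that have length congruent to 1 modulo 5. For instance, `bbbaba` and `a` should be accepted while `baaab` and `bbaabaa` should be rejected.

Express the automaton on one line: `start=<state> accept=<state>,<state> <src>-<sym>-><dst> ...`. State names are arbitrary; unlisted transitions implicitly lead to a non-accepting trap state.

Count input length modulo 5: every symbol advances one step around the cycle S0 → S1 → S2 → S3 → S4 → S0. Accept at S1.
With 5 states:
        a   b  
>  S0   S1  S1 
 * S1   S2  S2 
   S2   S3  S3 
   S3   S4  S4 
   S4   S0  S0 
(> = start, * = accepting)

start=S0 accept=S1 S0-a->S1 S0-b->S1 S1-a->S2 S1-b->S2 S2-a->S3 S2-b->S3 S3-a->S4 S3-b->S4 S4-a->S0 S4-b->S0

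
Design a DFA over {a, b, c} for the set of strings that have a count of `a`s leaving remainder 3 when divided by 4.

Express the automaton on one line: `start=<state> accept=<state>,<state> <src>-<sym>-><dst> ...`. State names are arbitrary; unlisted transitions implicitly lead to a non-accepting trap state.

start=q0 accept=q3 q0-a->q1 q0-b->q0 q0-c->q0 q1-a->q2 q1-b->q1 q1-c->q1 q2-a->q3 q2-b->q2 q2-c->q2 q3-a->q0 q3-b->q3 q3-c->q3

The only thing that matters is how many `a`s have appeared, reduced mod 4. Use one state per residue: q0 for 0, …, q3 for 3. Reading `a` moves to the next residue; anything else stays put. q3 is accepting.
4 states suffice.
        a   b   c  
>  q0   q1  q0  q0 
   q1   q2  q1  q1 
   q2   q3  q2  q2 
 * q3   q0  q3  q3 
(> = start, * = accepting)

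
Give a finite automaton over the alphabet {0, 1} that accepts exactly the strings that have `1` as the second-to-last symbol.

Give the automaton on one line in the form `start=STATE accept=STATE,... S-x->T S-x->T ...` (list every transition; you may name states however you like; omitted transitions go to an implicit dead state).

Because acceptance depends on a position counted from the end, the machine has to buffer the most recent 2 symbols. Make each state the string of the last up-to-2 symbols read; on input `x` shift the window left and append `x`. Accept when the buffered window has length 2 and begins with `1`.
       0  1 
>  A   B  C 
   B   D  E 
   C   F  G 
   D   D  E 
   E   F  G 
 * F   D  E 
 * G   F  G 
(> = start, * = accepting)

start=A accept=F,G A-0->B A-1->C B-0->D B-1->E C-0->F C-1->G D-0->D D-1->E E-0->F E-1->G F-0->D F-1->E G-0->F G-1->G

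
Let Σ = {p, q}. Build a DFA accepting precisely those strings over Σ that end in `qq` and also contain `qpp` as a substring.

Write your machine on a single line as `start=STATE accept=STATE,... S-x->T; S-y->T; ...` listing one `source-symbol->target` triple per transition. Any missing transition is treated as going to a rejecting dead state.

start=s0; accept=s5; s0-p->s0; s0-q->s1; s1-p->s2; s1-q->s1; s2-p->s3; s2-q->s1; s3-p->s3; s3-q->s4; s4-p->s3; s4-q->s5; s5-p->s3; s5-q->s5

Run two small machines in parallel and take their product. One (3 states) tracks how much of the suffix `qq` has currently been matched; the other (4 states) tracks whether and how much of `qpp` has been seen. Each combined state is a pair, one component from each; accept when both components accept. Equivalent product states are then merged.
With 6 states:
        p   q  
>  s0   s0  s1 
   s1   s2  s1 
   s2   s3  s1 
   s3   s3  s4 
   s4   s3  s5 
 * s5   s3  s5 
(> = start, * = accepting)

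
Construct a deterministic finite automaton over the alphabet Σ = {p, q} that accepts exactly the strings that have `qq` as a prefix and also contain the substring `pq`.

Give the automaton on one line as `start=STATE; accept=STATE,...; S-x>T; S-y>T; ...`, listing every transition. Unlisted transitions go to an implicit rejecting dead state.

start=A; accept=F; A-p>B; A-q>C; B-p>B; B-q>B; C-p>B; C-q>D; D-p>E; D-q>D; E-p>E; E-q>F; F-p>F; F-q>F

Build one automaton per condition and run them in lockstep. One (4 states) tracks whether the input so far still matches the prefix `qq`; the other (3 states) tracks whether and how much of `pq` has been seen. Each combined state is a pair, one component from each; accept when both components accept. After merging equivalent states the machine shrinks.
With 6 states:
       p  q 
>  A   B  C 
   B   B  B 
   C   B  D 
   D   E  D 
   E   E  F 
 * F   F  F 
(> = start, * = accepting)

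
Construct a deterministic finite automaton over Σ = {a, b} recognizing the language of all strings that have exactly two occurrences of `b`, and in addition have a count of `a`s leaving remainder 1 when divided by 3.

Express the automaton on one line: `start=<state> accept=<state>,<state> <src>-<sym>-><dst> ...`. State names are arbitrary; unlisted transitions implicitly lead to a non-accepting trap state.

start=s0 accept=s7 s0-a->s1 s0-b->s2 s1-a->s3 s1-b->s4 s2-a->s4 s2-b->s5 s3-a->s0 s3-b->s6 s4-a->s6 s4-b->s7 s5-a->s7 s5-b->s8 s6-a->s2 s6-b->s9 s7-a->s9 s7-b->s8 s8-a->s8 s8-b->s8 s9-a->s5 s9-b->s8

Run two small machines in parallel and take their product. One (4 states) tracks the count of `b`s, saturating at 3; the other (3 states) tracks the count of `a`s modulo 3. Each combined state is a pair, one component from each; accept when both components accept. After merging equivalent states the machine shrinks.
With 10 states:
        a   b  
>  s0   s1  s2 
   s1   s3  s4 
   s2   s4  s5 
   s3   s0  s6 
   s4   s6  s7 
   s5   s7  s8 
   s6   s2  s9 
 * s7   s9  s8 
   s8   s8  s8 
   s9   s5  s8 
(> = start, * = accepting)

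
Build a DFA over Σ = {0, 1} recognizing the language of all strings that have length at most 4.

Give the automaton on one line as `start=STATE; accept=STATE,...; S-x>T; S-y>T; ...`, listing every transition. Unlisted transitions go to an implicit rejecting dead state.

Count input length up to 5: every symbol moves from q0 toward q5, which means 'more than 4' and absorbs. Accept from {q0, q1, q2, q3, q4}.
With 6 states:
        0   1  
>* q0   q1  q1 
 * q1   q2  q2 
 * q2   q3  q3 
 * q3   q4  q4 
 * q4   q5  q5 
   q5   q5  q5 
(> = start, * = accepting)

start=q0; accept=q0,q1,q2,q3,q4; q0-0>q1; q0-1>q1; q1-0>q2; q1-1>q2; q2-0>q3; q2-1>q3; q3-0>q4; q3-1>q4; q4-0>q5; q4-1>q5; q5-0>q5; q5-1>q5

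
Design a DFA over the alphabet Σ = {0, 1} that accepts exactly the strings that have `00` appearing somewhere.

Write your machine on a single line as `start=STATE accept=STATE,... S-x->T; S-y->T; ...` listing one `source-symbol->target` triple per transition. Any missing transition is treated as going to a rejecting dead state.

Track how much of `00` has been matched so far: state s0 is no progress, s2 is the absorbing accept state reached once `00` has occurred. Intermediate states record partial matches; on a mismatch, fall back to the longest reusable overlap.
3 states suffice.
        0   1  
>  s0   s1  s0 
   s1   s2  s0 
 * s2   s2  s2 
(> = start, * = accepting)

start=s0; accept=s2; s0-0->s1; s0-1->s0; s1-0->s2; s1-1->s0; s2-0->s2; s2-1->s2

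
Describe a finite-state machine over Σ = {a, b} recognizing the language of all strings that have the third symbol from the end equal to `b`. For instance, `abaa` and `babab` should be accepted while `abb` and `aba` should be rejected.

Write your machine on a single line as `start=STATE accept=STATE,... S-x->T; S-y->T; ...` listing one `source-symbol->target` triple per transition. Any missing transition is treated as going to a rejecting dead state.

start=s0; accept=s11,s12,s13,s14; s0-a->s1; s0-b->s2; s1-a->s3; s1-b->s4; s2-a->s5; s2-b->s6; s3-a->s7; s3-b->s8; s4-a->s9; s4-b->s10; s5-a->s11; s5-b->s12; s6-a->s13; s6-b->s14; s7-a->s7; s7-b->s8; s8-a->s9; s8-b->s10; s9-a->s11; s9-b->s12; s10-a->s13; s10-b->s14; s11-a->s7; s11-b->s8; s12-a->s9; s12-b->s10; s13-a->s11; s13-b->s12; s14-a->s13; s14-b->s14

A DFA must remember the last 3 symbols (since which symbol is third-to-last isn't known until the input ends). Use one state per possible window of the last ≤3 symbols; accept from those whose window starts with `b`.
With 15 states:
          a    b  
>  s0     s1   s2 
   s1     s3   s4 
   s2     s5   s6 
   s3     s7   s8 
   s4     s9  s10 
   s5    s11  s12 
   s6    s13  s14 
   s7     s7   s8 
   s8     s9  s10 
   s9    s11  s12 
   s10   s13  s14 
 * s11    s7   s8 
 * s12    s9  s10 
 * s13   s11  s12 
 * s14   s13  s14 
(> = start, * = accepting)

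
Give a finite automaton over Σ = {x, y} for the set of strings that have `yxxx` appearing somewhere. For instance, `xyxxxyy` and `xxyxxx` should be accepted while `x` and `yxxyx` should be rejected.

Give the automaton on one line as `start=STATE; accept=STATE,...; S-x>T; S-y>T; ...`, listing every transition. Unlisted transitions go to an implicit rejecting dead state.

Track how much of `yxxx` has been matched so far: state q0 is no progress, q4 is the absorbing accept state reached once `yxxx` has occurred. Intermediate states record partial matches; on a mismatch, fall back to the longest reusable overlap.
        x   y  
>  q0   q0  q1 
   q1   q2  q1 
   q2   q3  q1 
   q3   q4  q1 
 * q4   q4  q4 
(> = start, * = accepting)

start=q0; accept=q4; q0-x>q0; q0-y>q1; q1-x>q2; q1-y>q1; q2-x>q3; q2-y>q1; q3-x>q4; q3-y>q1; q4-x>q4; q4-y>q4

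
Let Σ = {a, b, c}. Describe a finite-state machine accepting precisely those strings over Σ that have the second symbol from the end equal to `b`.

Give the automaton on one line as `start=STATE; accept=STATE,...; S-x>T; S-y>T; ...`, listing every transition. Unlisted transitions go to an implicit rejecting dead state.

A DFA must remember the last 2 symbols (since which symbol is second-to-last isn't known until the input ends). Use one state per possible window of the last ≤2 symbols; accept from those whose window starts with `b`.
With 13 states:
          a    b    c  
>  q0     q1   q2   q3 
   q1     q4   q5   q6 
   q2     q7   q8   q9 
   q3    q10  q11  q12 
   q4     q4   q5   q6 
   q5     q7   q8   q9 
   q6    q10  q11  q12 
 * q7     q4   q5   q6 
 * q8     q7   q8   q9 
 * q9    q10  q11  q12 
   q10    q4   q5   q6 
   q11    q7   q8   q9 
   q12   q10  q11  q12 
(> = start, * = accepting)

start=q0; accept=q7,q8,q9; q0-a>q1; q0-b>q2; q0-c>q3; q1-a>q4; q1-b>q5; q1-c>q6; q2-a>q7; q2-b>q8; q2-c>q9; q3-a>q10; q3-b>q11; q3-c>q12; q4-a>q4; q4-b>q5; q4-c>q6; q5-a>q7; q5-b>q8; q5-c>q9; q6-a>q10; q6-b>q11; q6-c>q12; q7-a>q4; q7-b>q5; q7-c>q6; q8-a>q7; q8-b>q8; q8-c>q9; q9-a>q10; q9-b>q11; q9-c>q12; q10-a>q4; q10-b>q5; q10-c>q6; q11-a>q7; q11-b>q8; q11-c>q9; q12-a>q10; q12-b>q11; q12-c>q12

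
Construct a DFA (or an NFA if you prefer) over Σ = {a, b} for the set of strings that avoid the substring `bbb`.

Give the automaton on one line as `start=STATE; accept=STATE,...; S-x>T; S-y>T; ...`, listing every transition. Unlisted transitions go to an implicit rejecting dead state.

start=q0; accept=q0,q1,q2; q0-a>q0; q0-b>q1; q1-a>q0; q1-b>q2; q2-a>q0; q2-b>q3; q3-a>q3; q3-b>q3

This is the complement of 'contains `bbb`'. Use the same substring-matching states — q0 through q3 holding how much of `bbb` has just been matched — but flip the accepting set: everything except the trap q3 accepts.
A 4-state machine:
        a   b  
>* q0   q0  q1 
 * q1   q0  q2 
 * q2   q0  q3 
   q3   q3  q3 
(> = start, * = accepting)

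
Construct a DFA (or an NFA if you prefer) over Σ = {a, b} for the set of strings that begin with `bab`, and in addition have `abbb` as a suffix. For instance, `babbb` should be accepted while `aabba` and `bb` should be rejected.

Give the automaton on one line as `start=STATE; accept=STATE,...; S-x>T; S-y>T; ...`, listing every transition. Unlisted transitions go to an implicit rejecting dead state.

start=q0; accept=q7; q0-a>q1; q0-b>q2; q1-a>q1; q1-b>q1; q2-a>q3; q2-b>q1; q3-a>q1; q3-b>q4; q4-a>q5; q4-b>q6; q5-a>q5; q5-b>q4; q6-a>q5; q6-b>q7; q7-a>q5; q7-b>q8; q8-a>q5; q8-b>q8

Build one automaton per condition and run them in lockstep. The first has 5 states tracking whether the input so far still matches the prefix `bab`; the second has 5 states tracking how much of the suffix `abbb` has currently been matched. A product state is a pair (one from each), accepting exactly when both do. Equivalent product states are then merged.
With 9 states:
        a   b  
>  q0   q1  q2 
   q1   q1  q1 
   q2   q3  q1 
   q3   q1  q4 
   q4   q5  q6 
   q5   q5  q4 
   q6   q5  q7 
 * q7   q5  q8 
   q8   q5  q8 
(> = start, * = accepting)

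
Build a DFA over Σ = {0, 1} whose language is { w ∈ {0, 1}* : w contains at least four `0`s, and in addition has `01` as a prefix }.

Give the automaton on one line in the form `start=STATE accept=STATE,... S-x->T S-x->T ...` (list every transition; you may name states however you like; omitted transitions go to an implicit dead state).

start=s0 accept=s6 s0-0->s1 s0-1->s2 s1-0->s2 s1-1->s3 s2-0->s2 s2-1->s2 s3-0->s4 s3-1->s3 s4-0->s5 s4-1->s4 s5-0->s6 s5-1->s5 s6-0->s6 s6-1->s6

Handle the two conditions separately and then intersect. The first has 6 states tracking the count of `0`s, saturating at 5; the second has 4 states tracking whether the input so far still matches the prefix `01`. A product state is a pair (one from each), accepting exactly when both do. Equivalent product states are then merged.
With 7 states:
        0   1  
>  s0   s1  s2 
   s1   s2  s3 
   s2   s2  s2 
   s3   s4  s3 
   s4   s5  s4 
   s5   s6  s5 
 * s6   s6  s6 
(> = start, * = accepting)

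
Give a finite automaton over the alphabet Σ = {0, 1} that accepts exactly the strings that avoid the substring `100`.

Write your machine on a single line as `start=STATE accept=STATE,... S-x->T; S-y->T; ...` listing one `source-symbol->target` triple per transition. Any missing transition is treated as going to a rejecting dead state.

start=A; accept=A,B,C; A-0->A; A-1->B; B-0->C; B-1->B; C-0->D; C-1->B; D-0->D; D-1->D

Track partial matches of the forbidden pattern `100`. State D is a dead state reached once `100` has occurred; every other state accepts. A means no part of `100` is currently matched.
4 states suffice.
       0  1 
>* A   A  B 
 * B   C  B 
 * C   D  B 
   D   D  D 
(> = start, * = accepting)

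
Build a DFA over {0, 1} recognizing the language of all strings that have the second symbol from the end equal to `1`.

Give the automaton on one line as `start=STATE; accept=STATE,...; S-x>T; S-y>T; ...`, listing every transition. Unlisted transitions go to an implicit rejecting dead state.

A DFA must remember the last 2 symbols (since which symbol is second-to-last isn't known until the input ends). Use one state per possible window of the last ≤2 symbols; accept from those whose window starts with `1`.
A 7-state machine:
        0   1  
>  S0   S1  S2 
   S1   S3  S4 
   S2   S5  S6 
   S3   S3  S4 
   S4   S5  S6 
 * S5   S3  S4 
 * S6   S5  S6 
(> = start, * = accepting)

start=S0; accept=S5,S6; S0-0>S1; S0-1>S2; S1-0>S3; S1-1>S4; S2-0>S5; S2-1>S6; S3-0>S3; S3-1>S4; S4-0>S5; S4-1>S6; S5-0>S3; S5-1>S4; S6-0>S5; S6-1>S6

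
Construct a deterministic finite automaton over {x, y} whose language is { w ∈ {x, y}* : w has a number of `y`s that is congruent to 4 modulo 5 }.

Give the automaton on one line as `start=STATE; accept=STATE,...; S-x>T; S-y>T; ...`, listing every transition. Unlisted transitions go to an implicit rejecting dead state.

start=A; accept=E; A-x>A; A-y>B; B-x>B; B-y>C; C-x>C; C-y>D; D-x>D; D-y>E; E-x>E; E-y>A

Keep the running count of `y`s modulo 5: each `y` advances along the cycle A → B → C → D → E → A while other symbols loop. Accept at E.
With 5 states:
       x  y 
>  A   A  B 
   B   B  C 
   C   C  D 
   D   D  E 
 * E   E  A 
(> = start, * = accepting)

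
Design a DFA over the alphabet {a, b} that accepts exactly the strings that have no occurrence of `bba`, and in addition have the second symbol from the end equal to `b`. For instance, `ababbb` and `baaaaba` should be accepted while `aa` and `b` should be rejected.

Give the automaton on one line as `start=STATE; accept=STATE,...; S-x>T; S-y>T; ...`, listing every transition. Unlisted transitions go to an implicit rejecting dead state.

Run two small machines in parallel and take their product. The first has 4 states tracking partial matches of the forbidden pattern `bba`; the second has 7 states tracking the last 2 symbols read. A product state is a pair (one from each), accepting exactly when both do.
11 states suffice.
          a    b  
>  S0     S1   S2 
   S1     S3   S4 
   S2     S5   S6 
   S3     S3   S4 
   S4     S5   S6 
 * S5     S3   S4 
 * S6     S7   S6 
   S7     S8   S9 
   S8     S8   S9 
   S9     S7  S10 
   S10    S7  S10 
(> = start, * = accepting)

start=S0; accept=S5,S6; S0-a>S1; S0-b>S2; S1-a>S3; S1-b>S4; S2-a>S5; S2-b>S6; S3-a>S3; S3-b>S4; S4-a>S5; S4-b>S6; S5-a>S3; S5-b>S4; S6-a>S7; S6-b>S6; S7-a>S8; S7-b>S9; S8-a>S8; S8-b>S9; S9-a>S7; S9-b>S10; S10-a>S7; S10-b>S10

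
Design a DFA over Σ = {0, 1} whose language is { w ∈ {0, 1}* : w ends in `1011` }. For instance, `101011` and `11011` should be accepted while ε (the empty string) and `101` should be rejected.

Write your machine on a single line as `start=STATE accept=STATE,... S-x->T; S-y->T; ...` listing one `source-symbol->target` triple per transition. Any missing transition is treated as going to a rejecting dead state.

start=q0; accept=q4; q0-0->q0; q0-1->q1; q1-0->q2; q1-1->q1; q2-0->q0; q2-1->q3; q3-0->q2; q3-1->q4; q4-0->q2; q4-1->q1

Remember how much of `1011` the current input suffix matches. State q0 means no match yet; q1 means the last symbol is `1`; q2 means the last 2 symbols are `10`; q3 means the last 3 symbols are `101`; q4 means the last 4 symbols are `1011`. Only q4 accepts. On a mismatch, fall back to the longest proper suffix that is still a prefix of `1011`.
A 5-state machine:
        0   1  
>  q0   q0  q1 
   q1   q2  q1 
   q2   q0  q3 
   q3   q2  q4 
 * q4   q2  q1 
(> = start, * = accepting)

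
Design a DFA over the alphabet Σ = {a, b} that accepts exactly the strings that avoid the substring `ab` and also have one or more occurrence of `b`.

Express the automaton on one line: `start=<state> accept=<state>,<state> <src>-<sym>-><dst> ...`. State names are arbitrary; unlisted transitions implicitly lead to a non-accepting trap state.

start=S0 accept=S2,S3 S0-a->S1 S0-b->S2 S1-a->S1 S1-b->S1 S2-a->S3 S2-b->S2 S3-a->S3 S3-b->S1

Handle the two conditions separately and then intersect. One (3 states) tracks partial matches of the forbidden pattern `ab`; the other (3 states) tracks the count of `b`s, saturating at 2. Each combined state is a pair, one component from each; accept when both components accept. Minimizing collapses redundant product states.
4 states suffice.
        a   b  
>  S0   S1  S2 
   S1   S1  S1 
 * S2   S3  S2 
 * S3   S3  S1 
(> = start, * = accepting)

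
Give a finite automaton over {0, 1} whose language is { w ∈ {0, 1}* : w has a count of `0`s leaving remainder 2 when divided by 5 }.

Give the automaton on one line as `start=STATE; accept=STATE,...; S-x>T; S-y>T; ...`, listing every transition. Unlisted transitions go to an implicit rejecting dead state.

start=s0; accept=s2; s0-0>s1; s0-1>s0; s1-0>s2; s1-1>s1; s2-0>s3; s2-1>s2; s3-0>s4; s3-1>s3; s4-0>s0; s4-1>s4

Keep the running count of `0`s modulo 5: each `0` advances along the cycle s0 → s1 → s2 → s3 → s4 → s0 while other symbols loop. Accept at s2.
5 states suffice.
        0   1  
>  s0   s1  s0 
   s1   s2  s1 
 * s2   s3  s2 
   s3   s4  s3 
   s4   s0  s4 
(> = start, * = accepting)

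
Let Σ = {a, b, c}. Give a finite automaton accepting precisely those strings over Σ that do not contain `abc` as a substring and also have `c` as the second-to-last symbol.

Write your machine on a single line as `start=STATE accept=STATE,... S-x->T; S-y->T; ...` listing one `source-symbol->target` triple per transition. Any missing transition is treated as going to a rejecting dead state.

Build one automaton per condition and run them in lockstep. The first has 4 states tracking partial matches of the forbidden pattern `abc`; the second has 13 states tracking the last 2 symbols read. A product state is a pair (one from each), accepting exactly when both do. After merging equivalent states the machine shrinks.
8 states suffice.
        a   b   c  
>  q0   q1  q0  q2 
   q1   q1  q3  q2 
   q2   q4  q5  q6 
   q3   q1  q0  q7 
 * q4   q1  q3  q2 
 * q5   q1  q0  q2 
 * q6   q4  q5  q6 
   q7   q7  q7  q7 
(> = start, * = accepting)

start=q0; accept=q4,q5,q6; q0-a->q1; q0-b->q0; q0-c->q2; q1-a->q1; q1-b->q3; q1-c->q2; q2-a->q4; q2-b->q5; q2-c->q6; q3-a->q1; q3-b->q0; q3-c->q7; q4-a->q1; q4-b->q3; q4-c->q2; q5-a->q1; q5-b->q0; q5-c->q2; q6-a->q4; q6-b->q5; q6-c->q6; q7-a->q7; q7-b->q7; q7-c->q7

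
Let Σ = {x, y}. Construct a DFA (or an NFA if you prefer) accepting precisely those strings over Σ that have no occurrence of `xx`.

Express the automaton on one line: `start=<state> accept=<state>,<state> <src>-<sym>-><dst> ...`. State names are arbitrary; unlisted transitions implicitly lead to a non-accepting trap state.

start=s0 accept=s0,s1 s0-x->s1 s0-y->s0 s1-x->s2 s1-y->s0 s2-x->s2 s2-y->s2

Track partial matches of the forbidden pattern `xx`. State s2 is a dead state reached once `xx` has occurred; every other state accepts. s0 means no part of `xx` is currently matched.
        x   y  
>* s0   s1  s0 
 * s1   s2  s0 
   s2   s2  s2 
(> = start, * = accepting)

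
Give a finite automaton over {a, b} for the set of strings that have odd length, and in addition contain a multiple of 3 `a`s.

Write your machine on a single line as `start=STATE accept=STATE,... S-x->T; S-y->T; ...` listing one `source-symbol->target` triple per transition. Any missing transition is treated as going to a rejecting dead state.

start=q0; accept=q2; q0-a->q1; q0-b->q2; q1-a->q3; q1-b->q4; q2-a->q4; q2-b->q0; q3-a->q2; q3-b->q5; q4-a->q5; q4-b->q1; q5-a->q0; q5-b->q3

Run two small machines in parallel and take their product. The first has 2 states tracking the input length modulo 2; the second has 3 states tracking the count of `a`s modulo 3. A product state is a pair (one from each), accepting exactly when both do.
With 6 states:
        a   b  
>  q0   q1  q2 
   q1   q3  q4 
 * q2   q4  q0 
   q3   q2  q5 
   q4   q5  q1 
   q5   q0  q3 
(> = start, * = accepting)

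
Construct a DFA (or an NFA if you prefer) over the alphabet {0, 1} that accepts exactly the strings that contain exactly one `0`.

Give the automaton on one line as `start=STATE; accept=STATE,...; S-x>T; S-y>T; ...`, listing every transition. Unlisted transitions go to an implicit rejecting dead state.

Count `0`s, saturating at 2: state q0 means no `0` yet, q1 means one `0` seen, q2 means more than one. Each `0` increments (capped at q2); other symbols loop. Accept from {q1}.
        0   1  
>  q0   q1  q0 
 * q1   q2  q1 
   q2   q2  q2 
(> = start, * = accepting)

start=q0; accept=q1; q0-0>q1; q0-1>q0; q1-0>q2; q1-1>q1; q2-0>q2; q2-1>q2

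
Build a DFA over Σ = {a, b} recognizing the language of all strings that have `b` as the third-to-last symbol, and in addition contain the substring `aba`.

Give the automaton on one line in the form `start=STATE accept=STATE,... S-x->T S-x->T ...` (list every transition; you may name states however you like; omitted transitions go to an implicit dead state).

Run two small machines in parallel and take their product. The first has 15 states tracking the last 3 symbols read; the second has 4 states tracking whether and how much of `aba` has been seen. A product state is a pair (one from each), accepting exactly when both do. After merging equivalent states the machine shrinks.
An 11-state machine:
          a    b  
>  q0     q1   q0 
   q1     q1   q2 
   q2     q3   q0 
   q3     q4   q5 
 * q4     q6   q7 
 * q5     q3   q8 
   q6     q6   q7 
   q7     q3   q8 
   q8     q9  q10 
 * q9     q4   q5 
 * q10    q9  q10 
(> = start, * = accepting)

start=q0 accept=q4,q5,q9,q10 q0-a->q1 q0-b->q0 q1-a->q1 q1-b->q2 q2-a->q3 q2-b->q0 q3-a->q4 q3-b->q5 q4-a->q6 q4-b->q7 q5-a->q3 q5-b->q8 q6-a->q6 q6-b->q7 q7-a->q3 q7-b->q8 q8-a->q9 q8-b->q10 q9-a->q4 q9-b->q5 q10-a->q9 q10-b->q10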